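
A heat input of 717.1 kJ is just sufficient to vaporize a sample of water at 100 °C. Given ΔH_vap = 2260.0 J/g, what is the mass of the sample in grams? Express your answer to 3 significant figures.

m = q / ΔH_vap = 717100 J / 2260.0 J/g = 317 g

m = 317 g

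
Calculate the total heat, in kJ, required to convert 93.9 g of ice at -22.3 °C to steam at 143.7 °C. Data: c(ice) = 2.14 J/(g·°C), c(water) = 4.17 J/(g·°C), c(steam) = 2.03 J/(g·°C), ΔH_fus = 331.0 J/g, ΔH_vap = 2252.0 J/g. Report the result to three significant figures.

q = 295 kJ

q1 (heat ice -22.3→0.0 °C): 93.9 × 2.14 × 22.3 = 4481 J
q2 (melt at 0 °C): 93.9 × 331.0 = 31081 J
q3 (heat water 0.0→100.0 °C): 93.9 × 4.17 × 100.0 = 39156 J
q4 (vaporize at 100 °C): 93.9 × 2252.0 = 211463 J
q5 (heat steam 100.0→143.7 °C): 93.9 × 2.03 × 43.7 = 8330 J
Total: 4481 + 31081 + 39156 + 211463 + 8330 = 294511 J = 295 kJ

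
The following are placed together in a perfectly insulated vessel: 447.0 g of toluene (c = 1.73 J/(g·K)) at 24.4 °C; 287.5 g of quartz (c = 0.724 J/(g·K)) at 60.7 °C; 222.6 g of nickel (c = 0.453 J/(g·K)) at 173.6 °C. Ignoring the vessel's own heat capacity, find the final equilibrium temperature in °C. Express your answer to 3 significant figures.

Σ mᵢcᵢ(T − Tᵢ) = 0  ⇒  T = Σ mᵢcᵢTᵢ / Σ mᵢcᵢ
Σ mᵢcᵢ = 447.0×1.73 + 287.5×0.724 + 222.6×0.453 = 1082.2978
Σ mᵢcᵢTᵢ = 773.31×24.4 + 208.15×60.7 + 100.8378×173.6 = 49009
T = 49009 / 1082.2978 = 45.28 °C

T_f = 45.3 °C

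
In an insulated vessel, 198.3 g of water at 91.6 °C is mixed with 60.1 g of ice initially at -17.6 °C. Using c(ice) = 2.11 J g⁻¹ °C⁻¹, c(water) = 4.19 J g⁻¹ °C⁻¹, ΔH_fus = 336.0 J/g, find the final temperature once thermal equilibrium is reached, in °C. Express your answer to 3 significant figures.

Heat to bring ice to 0 °C and melt it: q₁ = 60.1×2.11×17.6 + 60.1×336.0 = 22425 J
Heat the water can supply cooling to 0 °C: 198.3×4.19×91.6 = 76108.3 J > q₁, so all ice melts.
Energy balance: 198.3×4.19×(91.6 − T) = 22425 + 60.1×4.19×(T − 0)
830.877(91.6 − T) = 22425 + 251.819 T
76108.3 − 22425 = 1082.696 T
T = 53683.3 / 1082.696 = 49.58 °C

T_f = 49.6 °C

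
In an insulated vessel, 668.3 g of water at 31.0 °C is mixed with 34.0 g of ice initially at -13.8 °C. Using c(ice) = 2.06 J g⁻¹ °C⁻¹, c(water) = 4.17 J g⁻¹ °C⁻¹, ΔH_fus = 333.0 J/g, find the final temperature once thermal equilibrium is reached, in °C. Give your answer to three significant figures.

Heat to bring ice to 0 °C and melt it: q₁ = 34.0×2.06×13.8 + 34.0×333.0 = 12289 J
Heat the water can supply cooling to 0 °C: 668.3×4.17×31.0 = 86391.1 J > q₁, so all ice melts.
Energy balance: 668.3×4.17×(31.0 − T) = 12289 + 34.0×4.17×(T − 0)
2786.811(31.0 − T) = 12289 + 141.78 T
86391.1 − 12289 = 2928.591 T
T = 74102.1 / 2928.591 = 25.30 °C

T_f = 25.3 °C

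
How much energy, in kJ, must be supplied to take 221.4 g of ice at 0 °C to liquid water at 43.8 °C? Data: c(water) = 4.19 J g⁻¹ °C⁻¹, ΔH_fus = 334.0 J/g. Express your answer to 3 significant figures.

q1 (melt at 0 °C): 221.4 × 334.0 = 73948 J
q2 (heat water 0.0→43.8 °C): 221.4 × 4.19 × 43.8 = 40632 J
Total: 73948 + 40632 = 114580 J = 115 kJ

q = 115 kJ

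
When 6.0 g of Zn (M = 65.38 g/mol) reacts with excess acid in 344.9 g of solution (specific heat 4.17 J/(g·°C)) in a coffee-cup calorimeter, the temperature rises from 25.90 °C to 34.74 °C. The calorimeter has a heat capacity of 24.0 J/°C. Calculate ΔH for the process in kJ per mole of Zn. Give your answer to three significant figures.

|ΔT| = |34.74 − 25.90| = 8.84 °C
|q_surr| = (344.9 × 4.17 + 24.0) × 8.84 = 1462.233 × 8.84 = 12930 J
n(Zn) = 6.0 / 65.38 = 0.09177 mol
Temperature rose, so q_rxn = −|q_surr| = -12.93 kJ
ΔH = q_rxn / n = -140.9 kJ/mol

ΔH = -141 kJ/mol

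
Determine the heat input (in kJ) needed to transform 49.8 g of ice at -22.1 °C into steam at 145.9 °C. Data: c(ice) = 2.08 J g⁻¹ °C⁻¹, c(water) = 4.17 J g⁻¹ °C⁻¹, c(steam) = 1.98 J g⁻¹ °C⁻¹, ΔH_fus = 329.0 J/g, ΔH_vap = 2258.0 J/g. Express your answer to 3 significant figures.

q = 156 kJ

q1 (heat ice -22.1→0.0 °C): 49.8 × 2.08 × 22.1 = 2289 J
q2 (melt at 0 °C): 49.8 × 329.0 = 16384 J
q3 (heat water 0.0→100.0 °C): 49.8 × 4.17 × 100.0 = 20767 J
q4 (vaporize at 100 °C): 49.8 × 2258.0 = 112448 J
q5 (heat steam 100.0→145.9 °C): 49.8 × 1.98 × 45.9 = 4526 J
Total: 2289 + 16384 + 20767 + 112448 + 4526 = 156414 J = 156 kJ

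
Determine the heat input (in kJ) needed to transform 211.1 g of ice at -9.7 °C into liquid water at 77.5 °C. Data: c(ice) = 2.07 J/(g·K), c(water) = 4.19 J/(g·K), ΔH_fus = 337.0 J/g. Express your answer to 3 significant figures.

q1 (heat ice -9.7→0.0 °C): 211.1 × 2.07 × 9.7 = 4239 J
q2 (melt at 0 °C): 211.1 × 337.0 = 71141 J
q3 (heat water 0.0→77.5 °C): 211.1 × 4.19 × 77.5 = 68549 J
Total: 4239 + 71141 + 68549 = 143929 J = 144 kJ

q = 144 kJ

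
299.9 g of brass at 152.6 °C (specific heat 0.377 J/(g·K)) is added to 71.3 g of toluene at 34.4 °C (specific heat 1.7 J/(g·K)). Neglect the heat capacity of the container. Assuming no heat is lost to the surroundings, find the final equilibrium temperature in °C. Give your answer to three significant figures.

Heat lost by brass = heat gained by toluene.
(299.9)(0.377)(152.6 − T) = (71.3)(1.7)(T − 34.4)
113.0623 (152.6 − T) = 121.21 (T − 34.4)
17253 − 113.0623 T = 121.21 T − 4169.6
21422.6 = 234.2723 T
T = 91.44 °C

T_f = 91.4 °C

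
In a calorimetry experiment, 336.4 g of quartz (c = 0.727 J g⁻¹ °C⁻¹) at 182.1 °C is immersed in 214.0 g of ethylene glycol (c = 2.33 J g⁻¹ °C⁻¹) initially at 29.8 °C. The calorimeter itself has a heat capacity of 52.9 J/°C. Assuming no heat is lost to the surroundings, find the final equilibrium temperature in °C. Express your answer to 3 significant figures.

Heat lost by quartz = heat gained by ethylene glycol + calorimeter.
(336.4)(0.727)(182.1 − T) = [(214.0)(2.33) + 52.9](T − 29.8)
244.5628 (182.1 − T) = 551.52 (T − 29.8)
44535 − 244.5628 T = 551.52 T − 16435
60970 = 796.0828 T
T = 76.59 °C

T_f = 76.6 °C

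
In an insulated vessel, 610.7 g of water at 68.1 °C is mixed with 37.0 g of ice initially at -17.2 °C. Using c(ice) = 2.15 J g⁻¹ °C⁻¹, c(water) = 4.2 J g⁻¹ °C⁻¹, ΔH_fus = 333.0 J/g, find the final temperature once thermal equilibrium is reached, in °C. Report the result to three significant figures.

Heat to bring ice to 0 °C and melt it: q₁ = 37.0×2.15×17.2 + 37.0×333.0 = 13689 J
Heat the water can supply cooling to 0 °C: 610.7×4.2×68.1 = 174672 J > q₁, so all ice melts.
Energy balance: 610.7×4.2×(68.1 − T) = 13689 + 37.0×4.2×(T − 0)
2564.94(68.1 − T) = 13689 + 155.4 T
174672 − 13689 = 2720.34 T
T = 160983 / 2720.34 = 59.18 °C

T_f = 59.2 °C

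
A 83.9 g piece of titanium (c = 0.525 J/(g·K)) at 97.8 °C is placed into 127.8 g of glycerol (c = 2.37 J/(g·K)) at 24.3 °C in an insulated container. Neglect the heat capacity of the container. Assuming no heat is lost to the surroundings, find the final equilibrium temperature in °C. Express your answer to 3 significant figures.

T_f = 33.6 °C

Heat lost by titanium = heat gained by glycerol.
(83.9)(0.525)(97.8 − T) = (127.8)(2.37)(T − 24.3)
44.0475 (97.8 − T) = 302.886 (T − 24.3)
4307.8 − 44.0475 T = 302.886 T − 7360.1
11667.9 = 346.9335 T
T = 33.63 °C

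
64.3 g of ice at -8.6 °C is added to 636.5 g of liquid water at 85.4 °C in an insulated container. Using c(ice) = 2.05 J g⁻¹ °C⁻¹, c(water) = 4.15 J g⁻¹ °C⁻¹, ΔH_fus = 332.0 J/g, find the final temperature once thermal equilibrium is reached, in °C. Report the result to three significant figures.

T_f = 69.8 °C

Heat to bring ice to 0 °C and melt it: q₁ = 64.3×2.05×8.6 + 64.3×332.0 = 22481 J
Heat the water can supply cooling to 0 °C: 636.5×4.15×85.4 = 225582 J > q₁, so all ice melts.
Energy balance: 636.5×4.15×(85.4 − T) = 22481 + 64.3×4.15×(T − 0)
2641.475(85.4 − T) = 22481 + 266.845 T
225582 − 22481 = 2908.320 T
T = 203101 / 2908.320 = 69.83 °C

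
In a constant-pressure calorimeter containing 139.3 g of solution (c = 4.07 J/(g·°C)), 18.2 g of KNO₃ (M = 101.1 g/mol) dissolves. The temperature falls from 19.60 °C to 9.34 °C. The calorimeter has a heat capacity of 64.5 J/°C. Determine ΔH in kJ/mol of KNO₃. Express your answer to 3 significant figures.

ΔH = 36.0 kJ/mol

|ΔT| = |9.34 − 19.60| = 10.26 °C
|q_surr| = (139.3 × 4.07 + 64.5) × 10.26 = 631.451 × 10.26 = 6479 J
n(KNO₃) = 18.2 / 101.1 = 0.1800 mol
Temperature fell, so q_rxn = +|q_surr| = 6.479 kJ
ΔH = q_rxn / n = 35.99 kJ/mol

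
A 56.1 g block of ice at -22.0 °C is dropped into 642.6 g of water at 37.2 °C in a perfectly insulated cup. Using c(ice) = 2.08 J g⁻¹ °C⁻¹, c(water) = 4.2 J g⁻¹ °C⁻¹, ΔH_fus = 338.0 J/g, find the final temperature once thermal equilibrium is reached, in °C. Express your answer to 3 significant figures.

Heat to bring ice to 0 °C and melt it: q₁ = 56.1×2.08×22.0 + 56.1×338.0 = 21529 J
Heat the water can supply cooling to 0 °C: 642.6×4.2×37.2 = 100400 J > q₁, so all ice melts.
Energy balance: 642.6×4.2×(37.2 − T) = 21529 + 56.1×4.2×(T − 0)
2698.92(37.2 − T) = 21529 + 235.62 T
100400 − 21529 = 2934.54 T
T = 78871 / 2934.54 = 26.88 °C

T_f = 26.9 °C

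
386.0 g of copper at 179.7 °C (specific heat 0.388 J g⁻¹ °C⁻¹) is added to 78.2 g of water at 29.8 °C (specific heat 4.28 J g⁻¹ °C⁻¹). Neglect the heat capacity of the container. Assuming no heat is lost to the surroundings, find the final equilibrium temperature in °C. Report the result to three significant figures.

T_f = 76.1 °C

Heat lost by copper = heat gained by water.
(386.0)(0.388)(179.7 − T) = (78.2)(4.28)(T − 29.8)
149.768 (179.7 − T) = 334.696 (T − 29.8)
26913 − 149.768 T = 334.696 T − 9973.9
36886.9 = 484.464 T
T = 76.14 °C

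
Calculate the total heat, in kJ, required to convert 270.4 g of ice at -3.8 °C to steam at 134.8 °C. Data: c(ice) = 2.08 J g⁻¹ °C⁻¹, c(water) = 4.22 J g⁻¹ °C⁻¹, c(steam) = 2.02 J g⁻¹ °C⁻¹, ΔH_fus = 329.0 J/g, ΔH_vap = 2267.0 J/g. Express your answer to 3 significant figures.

q = 837 kJ

q1 (heat ice -3.8→0.0 °C): 270.4 × 2.08 × 3.8 = 2137 J
q2 (melt at 0 °C): 270.4 × 329.0 = 88962 J
q3 (heat water 0.0→100.0 °C): 270.4 × 4.22 × 100.0 = 114109 J
q4 (vaporize at 100 °C): 270.4 × 2267.0 = 612997 J
q5 (heat steam 100.0→134.8 °C): 270.4 × 2.02 × 34.8 = 19008 J
Total: 2137 + 88962 + 114109 + 612997 + 19008 = 837213 J = 837 kJ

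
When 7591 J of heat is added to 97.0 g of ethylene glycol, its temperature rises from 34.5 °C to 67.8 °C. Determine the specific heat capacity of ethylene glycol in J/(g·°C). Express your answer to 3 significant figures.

c = q / (m ΔT) = 7591 / (97.0 × 33.3)
c = 7591 / 3230.1 = 2.35 J/(g·°C)

c = 2.35 J/(g·°C)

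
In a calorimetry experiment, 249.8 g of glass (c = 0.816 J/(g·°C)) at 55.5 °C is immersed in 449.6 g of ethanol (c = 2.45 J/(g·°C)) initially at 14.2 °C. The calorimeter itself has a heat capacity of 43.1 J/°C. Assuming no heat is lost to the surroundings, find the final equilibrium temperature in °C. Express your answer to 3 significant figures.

T_f = 20.4 °C

Heat lost by glass = heat gained by ethanol + calorimeter.
(249.8)(0.816)(55.5 − T) = [(449.6)(2.45) + 43.1](T − 14.2)
203.8368 (55.5 − T) = 1144.62 (T − 14.2)
11313 − 203.8368 T = 1144.62 T − 16254
27567 = 1348.4568 T
T = 20.44 °C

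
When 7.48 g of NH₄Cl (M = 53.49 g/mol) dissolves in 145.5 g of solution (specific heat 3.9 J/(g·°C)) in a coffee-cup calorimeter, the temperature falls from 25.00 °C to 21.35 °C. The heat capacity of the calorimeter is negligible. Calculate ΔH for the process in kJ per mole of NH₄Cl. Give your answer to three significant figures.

ΔH = 14.8 kJ/mol

|ΔT| = |21.35 − 25.00| = 3.65 °C
|q_surr| = (145.5 × 3.9) × 3.65 = 567.45 × 3.65 = 2071 J
n(NH₄Cl) = 7.48 / 53.49 = 0.1398 mol
Temperature fell, so q_rxn = +|q_surr| = 2.071 kJ
ΔH = q_rxn / n = 14.81 kJ/mol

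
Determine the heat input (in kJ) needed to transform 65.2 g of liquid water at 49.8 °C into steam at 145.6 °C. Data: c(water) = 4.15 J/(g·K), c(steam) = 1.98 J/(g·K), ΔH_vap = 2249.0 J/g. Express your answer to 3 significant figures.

q1 (heat water 49.8→100.0 °C): 65.2 × 4.15 × 50.2 = 13583 J
q2 (vaporize at 100 °C): 65.2 × 2249.0 = 146635 J
q3 (heat steam 100.0→145.6 °C): 65.2 × 1.98 × 45.6 = 5887 J
Total: 13583 + 146635 + 5887 = 166105 J = 166 kJ

q = 166 kJ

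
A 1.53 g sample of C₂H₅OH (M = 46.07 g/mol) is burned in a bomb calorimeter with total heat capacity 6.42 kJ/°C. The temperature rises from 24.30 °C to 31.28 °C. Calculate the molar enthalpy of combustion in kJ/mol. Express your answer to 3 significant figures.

ΔH = -1350 kJ/mol

ΔT = 31.28 − 24.30 = 6.98 °C
q_cal = C_cal × ΔT = 6.42 × 6.98 = 44.8116 kJ
n = 1.53 / 46.07 = 0.03321 mol
q_rxn = −q_cal = -44.8116 kJ
ΔH = -44.8116 / 0.03321 = -1349 kJ/mol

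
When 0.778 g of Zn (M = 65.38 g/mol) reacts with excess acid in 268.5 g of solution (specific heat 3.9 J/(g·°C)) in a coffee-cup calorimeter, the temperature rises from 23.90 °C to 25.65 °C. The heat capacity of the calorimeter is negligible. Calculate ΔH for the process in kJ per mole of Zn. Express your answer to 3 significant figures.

ΔH = -154 kJ/mol

|ΔT| = |25.65 − 23.90| = 1.75 °C
|q_surr| = (268.5 × 3.9) × 1.75 = 1047.15 × 1.75 = 1833 J
n(Zn) = 0.778 / 65.38 = 0.01190 mol
Temperature rose, so q_rxn = −|q_surr| = -1.833 kJ
ΔH = q_rxn / n = -154.0 kJ/mol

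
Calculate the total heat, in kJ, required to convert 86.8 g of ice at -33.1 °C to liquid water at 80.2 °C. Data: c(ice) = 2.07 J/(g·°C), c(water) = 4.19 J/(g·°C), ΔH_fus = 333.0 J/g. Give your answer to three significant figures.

q1 (heat ice -33.1→0.0 °C): 86.8 × 2.07 × 33.1 = 5947 J
q2 (melt at 0 °C): 86.8 × 333.0 = 28904 J
q3 (heat water 0.0→80.2 °C): 86.8 × 4.19 × 80.2 = 29168 J
Total: 5947 + 28904 + 29168 = 64019 J = 64.0 kJ

q = 64.0 kJ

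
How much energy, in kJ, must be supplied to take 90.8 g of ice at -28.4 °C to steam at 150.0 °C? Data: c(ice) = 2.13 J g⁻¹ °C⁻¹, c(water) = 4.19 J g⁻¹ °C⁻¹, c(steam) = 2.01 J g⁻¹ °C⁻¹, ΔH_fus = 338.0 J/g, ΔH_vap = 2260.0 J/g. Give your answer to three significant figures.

q = 289 kJ

q1 (heat ice -28.4→0.0 °C): 90.8 × 2.13 × 28.4 = 5493 J
q2 (melt at 0 °C): 90.8 × 338.0 = 30690 J
q3 (heat water 0.0→100.0 °C): 90.8 × 4.19 × 100.0 = 38045 J
q4 (vaporize at 100 °C): 90.8 × 2260.0 = 205208 J
q5 (heat steam 100.0→150.0 °C): 90.8 × 2.01 × 50.0 = 9125 J
Total: 5493 + 30690 + 38045 + 205208 + 9125 = 288561 J = 289 kJ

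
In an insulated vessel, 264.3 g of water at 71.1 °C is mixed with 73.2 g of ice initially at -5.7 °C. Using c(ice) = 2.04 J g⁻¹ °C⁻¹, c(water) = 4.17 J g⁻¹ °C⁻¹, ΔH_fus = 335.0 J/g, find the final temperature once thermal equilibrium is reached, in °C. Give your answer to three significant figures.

T_f = 37.7 °C

Heat to bring ice to 0 °C and melt it: q₁ = 73.2×2.04×5.7 + 73.2×335.0 = 25373 J
Heat the water can supply cooling to 0 °C: 264.3×4.17×71.1 = 78361.5 J > q₁, so all ice melts.
Energy balance: 264.3×4.17×(71.1 − T) = 25373 + 73.2×4.17×(T − 0)
1102.131(71.1 − T) = 25373 + 305.244 T
78361.5 − 25373 = 1407.375 T
T = 52988.5 / 1407.375 = 37.65 °C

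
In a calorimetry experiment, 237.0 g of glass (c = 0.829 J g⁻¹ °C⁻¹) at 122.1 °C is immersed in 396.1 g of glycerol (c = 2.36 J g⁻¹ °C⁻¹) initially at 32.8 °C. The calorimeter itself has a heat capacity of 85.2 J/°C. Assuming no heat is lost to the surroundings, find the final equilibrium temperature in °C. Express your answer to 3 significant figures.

Heat lost by glass = heat gained by glycerol + calorimeter.
(237.0)(0.829)(122.1 − T) = [(396.1)(2.36) + 85.2](T − 32.8)
196.473 (122.1 − T) = 1019.996 (T − 32.8)
23989 − 196.473 T = 1019.996 T − 33456
57445 = 1216.469 T
T = 47.22 °C

T_f = 47.2 °C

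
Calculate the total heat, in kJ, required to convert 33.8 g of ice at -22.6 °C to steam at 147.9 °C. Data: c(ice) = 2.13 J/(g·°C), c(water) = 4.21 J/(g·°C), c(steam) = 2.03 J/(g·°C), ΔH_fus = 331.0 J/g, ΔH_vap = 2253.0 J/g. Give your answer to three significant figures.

q = 106 kJ

q1 (heat ice -22.6→0.0 °C): 33.8 × 2.13 × 22.6 = 1627 J
q2 (melt at 0 °C): 33.8 × 331.0 = 11188 J
q3 (heat water 0.0→100.0 °C): 33.8 × 4.21 × 100.0 = 14230 J
q4 (vaporize at 100 °C): 33.8 × 2253.0 = 76151 J
q5 (heat steam 100.0→147.9 °C): 33.8 × 2.03 × 47.9 = 3287 J
Total: 1627 + 11188 + 14230 + 76151 + 3287 = 106483 J = 106 kJ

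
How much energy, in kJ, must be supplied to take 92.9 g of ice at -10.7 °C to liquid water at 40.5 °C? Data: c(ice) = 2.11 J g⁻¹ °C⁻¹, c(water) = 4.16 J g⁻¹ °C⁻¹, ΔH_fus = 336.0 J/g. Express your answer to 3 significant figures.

q = 49.0 kJ

q1 (heat ice -10.7→0.0 °C): 92.9 × 2.11 × 10.7 = 2097 J
q2 (melt at 0 °C): 92.9 × 336.0 = 31214 J
q3 (heat water 0.0→40.5 °C): 92.9 × 4.16 × 40.5 = 15652 J
Total: 2097 + 31214 + 15652 = 48963 J = 49.0 kJ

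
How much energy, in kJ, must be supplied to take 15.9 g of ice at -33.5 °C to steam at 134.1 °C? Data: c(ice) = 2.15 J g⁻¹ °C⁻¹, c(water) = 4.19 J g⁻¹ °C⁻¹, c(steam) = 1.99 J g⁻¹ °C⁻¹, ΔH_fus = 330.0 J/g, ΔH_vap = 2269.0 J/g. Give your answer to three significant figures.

q1 (heat ice -33.5→0.0 °C): 15.9 × 2.15 × 33.5 = 1145 J
q2 (melt at 0 °C): 15.9 × 330.0 = 5247 J
q3 (heat water 0.0→100.0 °C): 15.9 × 4.19 × 100.0 = 6662 J
q4 (vaporize at 100 °C): 15.9 × 2269.0 = 36077 J
q5 (heat steam 100.0→134.1 °C): 15.9 × 1.99 × 34.1 = 1079 J
Total: 1145 + 5247 + 6662 + 36077 + 1079 = 50210 J = 50.2 kJ

q = 50.2 kJ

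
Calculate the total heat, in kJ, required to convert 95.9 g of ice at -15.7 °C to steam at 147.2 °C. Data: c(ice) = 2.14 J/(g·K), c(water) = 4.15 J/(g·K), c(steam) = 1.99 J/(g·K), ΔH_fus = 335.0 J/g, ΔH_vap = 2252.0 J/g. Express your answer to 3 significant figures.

q1 (heat ice -15.7→0.0 °C): 95.9 × 2.14 × 15.7 = 3222 J
q2 (melt at 0 °C): 95.9 × 335.0 = 32127 J
q3 (heat water 0.0→100.0 °C): 95.9 × 4.15 × 100.0 = 39799 J
q4 (vaporize at 100 °C): 95.9 × 2252.0 = 215967 J
q5 (heat steam 100.0→147.2 °C): 95.9 × 1.99 × 47.2 = 9008 J
Total: 3222 + 32127 + 39799 + 215967 + 9008 = 300123 J = 300 kJ

q = 300 kJ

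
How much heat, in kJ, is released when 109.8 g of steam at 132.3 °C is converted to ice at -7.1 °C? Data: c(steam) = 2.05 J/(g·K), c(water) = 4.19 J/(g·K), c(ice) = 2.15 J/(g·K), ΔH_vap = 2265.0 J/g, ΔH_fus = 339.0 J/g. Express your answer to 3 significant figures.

q = 341 kJ

q1 (cool steam 132.3→100 °C): 109.8 × 2.05 × 32.3 = 7270 J
q2 (condense at 100 °C): 109.8 × 2265.0 = 248697 J
q3 (cool water 100→0 °C): 109.8 × 4.19 × 100.0 = 46006 J
q4 (freeze at 0 °C): 109.8 × 339.0 = 37222 J
q5 (cool ice 0→-7.1 °C): 109.8 × 2.15 × 7.1 = 1676 J
Total: 7270 + 248697 + 46006 + 37222 + 1676 = 340871 J = 341 kJ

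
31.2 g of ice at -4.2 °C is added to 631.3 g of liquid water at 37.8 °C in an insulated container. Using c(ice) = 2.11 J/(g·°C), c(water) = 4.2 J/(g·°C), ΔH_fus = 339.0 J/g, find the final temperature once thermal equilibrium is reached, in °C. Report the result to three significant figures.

Heat to bring ice to 0 °C and melt it: q₁ = 31.2×2.11×4.2 + 31.2×339.0 = 10853 J
Heat the water can supply cooling to 0 °C: 631.3×4.2×37.8 = 100225 J > q₁, so all ice melts.
Energy balance: 631.3×4.2×(37.8 − T) = 10853 + 31.2×4.2×(T − 0)
2651.46(37.8 − T) = 10853 + 131.04 T
100225 − 10853 = 2782.50 T
T = 89372 / 2782.50 = 32.12 °C

T_f = 32.1 °C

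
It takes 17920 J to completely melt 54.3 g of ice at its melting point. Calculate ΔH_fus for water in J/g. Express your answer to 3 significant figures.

ΔH_fus = 330 J/g

ΔH_fus = q / m = 17920 / 54.3 = 330 J/g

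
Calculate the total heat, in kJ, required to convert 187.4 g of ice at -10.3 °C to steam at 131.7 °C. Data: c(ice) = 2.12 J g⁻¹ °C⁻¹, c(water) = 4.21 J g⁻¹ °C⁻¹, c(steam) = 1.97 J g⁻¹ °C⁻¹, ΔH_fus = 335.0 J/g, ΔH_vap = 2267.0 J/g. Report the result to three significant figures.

q1 (heat ice -10.3→0.0 °C): 187.4 × 2.12 × 10.3 = 4092 J
q2 (melt at 0 °C): 187.4 × 335.0 = 62779 J
q3 (heat water 0.0→100.0 °C): 187.4 × 4.21 × 100.0 = 78895 J
q4 (vaporize at 100 °C): 187.4 × 2267.0 = 424836 J
q5 (heat steam 100.0→131.7 °C): 187.4 × 1.97 × 31.7 = 11703 J
Total: 4092 + 62779 + 78895 + 424836 + 11703 = 582305 J = 582 kJ

q = 582 kJ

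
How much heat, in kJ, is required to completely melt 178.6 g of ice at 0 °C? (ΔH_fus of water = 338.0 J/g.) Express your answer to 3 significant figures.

q = m × ΔH_fus = 178.6 × 338.0 = 60370 J = 60.4 kJ

q = 60.4 kJ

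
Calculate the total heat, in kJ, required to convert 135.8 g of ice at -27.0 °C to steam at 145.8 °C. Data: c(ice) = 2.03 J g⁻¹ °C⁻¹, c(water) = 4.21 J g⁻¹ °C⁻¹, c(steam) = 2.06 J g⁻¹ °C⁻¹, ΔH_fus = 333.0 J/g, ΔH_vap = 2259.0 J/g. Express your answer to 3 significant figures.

q = 429 kJ

q1 (heat ice -27.0→0.0 °C): 135.8 × 2.03 × 27.0 = 7443 J
q2 (melt at 0 °C): 135.8 × 333.0 = 45221 J
q3 (heat water 0.0→100.0 °C): 135.8 × 4.21 × 100.0 = 57172 J
q4 (vaporize at 100 °C): 135.8 × 2259.0 = 306772 J
q5 (heat steam 100.0→145.8 °C): 135.8 × 2.06 × 45.8 = 12812 J
Total: 7443 + 45221 + 57172 + 306772 + 12812 = 429420 J = 429 kJ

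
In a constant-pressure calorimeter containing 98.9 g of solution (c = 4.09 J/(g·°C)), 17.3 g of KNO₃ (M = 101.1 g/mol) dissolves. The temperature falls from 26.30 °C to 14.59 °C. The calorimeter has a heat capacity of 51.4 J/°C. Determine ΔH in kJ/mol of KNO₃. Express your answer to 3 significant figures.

|ΔT| = |14.59 − 26.30| = 11.71 °C
|q_surr| = (98.9 × 4.09 + 51.4) × 11.71 = 455.901 × 11.71 = 5339 J
n(KNO₃) = 17.3 / 101.1 = 0.1711 mol
Temperature fell, so q_rxn = +|q_surr| = 5.339 kJ
ΔH = q_rxn / n = 31.20 kJ/mol

ΔH = 31.2 kJ/mol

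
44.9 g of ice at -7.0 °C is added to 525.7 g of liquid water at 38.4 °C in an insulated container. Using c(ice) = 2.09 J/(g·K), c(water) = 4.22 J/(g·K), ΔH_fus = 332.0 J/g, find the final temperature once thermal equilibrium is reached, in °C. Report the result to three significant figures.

T_f = 28.9 °C

Heat to bring ice to 0 °C and melt it: q₁ = 44.9×2.09×7.0 + 44.9×332.0 = 15564 J
Heat the water can supply cooling to 0 °C: 525.7×4.22×38.4 = 85188.6 J > q₁, so all ice melts.
Energy balance: 525.7×4.22×(38.4 − T) = 15564 + 44.9×4.22×(T − 0)
2218.454(38.4 − T) = 15564 + 189.478 T
85188.6 − 15564 = 2407.932 T
T = 69624.6 / 2407.932 = 28.91 °C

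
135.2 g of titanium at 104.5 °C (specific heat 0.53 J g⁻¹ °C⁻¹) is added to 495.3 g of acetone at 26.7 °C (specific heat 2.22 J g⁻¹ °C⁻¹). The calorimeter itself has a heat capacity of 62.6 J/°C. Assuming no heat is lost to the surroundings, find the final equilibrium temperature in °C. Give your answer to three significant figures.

Heat lost by titanium = heat gained by acetone + calorimeter.
(135.2)(0.53)(104.5 − T) = [(495.3)(2.22) + 62.6](T − 26.7)
71.656 (104.5 − T) = 1162.166 (T − 26.7)
7488.1 − 71.656 T = 1162.166 T − 31030
38518.1 = 1233.822 T
T = 31.22 °C

T_f = 31.2 °C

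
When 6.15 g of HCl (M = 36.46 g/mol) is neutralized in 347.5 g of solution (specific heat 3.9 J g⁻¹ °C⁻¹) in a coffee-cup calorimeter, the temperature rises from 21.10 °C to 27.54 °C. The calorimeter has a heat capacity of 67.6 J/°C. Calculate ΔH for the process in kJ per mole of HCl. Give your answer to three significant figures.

|ΔT| = |27.54 − 21.10| = 6.44 °C
|q_surr| = (347.5 × 3.9 + 67.6) × 6.44 = 1422.85 × 6.44 = 9163 J
n(HCl) = 6.15 / 36.46 = 0.1687 mol
Temperature rose, so q_rxn = −|q_surr| = -9.163 kJ
ΔH = q_rxn / n = -54.32 kJ/mol

ΔH = -54.3 kJ/mol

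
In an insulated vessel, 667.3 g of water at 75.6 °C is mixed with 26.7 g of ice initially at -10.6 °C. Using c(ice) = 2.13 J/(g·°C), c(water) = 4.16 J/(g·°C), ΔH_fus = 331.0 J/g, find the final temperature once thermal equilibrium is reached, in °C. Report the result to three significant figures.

T_f = 69.4 °C

Heat to bring ice to 0 °C and melt it: q₁ = 26.7×2.13×10.6 + 26.7×331.0 = 9440.5 J
Heat the water can supply cooling to 0 °C: 667.3×4.16×75.6 = 209863 J > q₁, so all ice melts.
Energy balance: 667.3×4.16×(75.6 − T) = 9440.5 + 26.7×4.16×(T − 0)
2775.968(75.6 − T) = 9440.5 + 111.072 T
209863 − 9440.5 = 2887.040 T
T = 200422.5 / 2887.040 = 69.42 °C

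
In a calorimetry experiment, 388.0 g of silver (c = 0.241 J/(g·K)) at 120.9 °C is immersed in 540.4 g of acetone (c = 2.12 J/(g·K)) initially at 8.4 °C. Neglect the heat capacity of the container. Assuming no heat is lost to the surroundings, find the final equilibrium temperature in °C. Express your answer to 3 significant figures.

T_f = 16.9 °C

Heat lost by silver = heat gained by acetone.
(388.0)(0.241)(120.9 − T) = (540.4)(2.12)(T − 8.4)
93.508 (120.9 − T) = 1145.648 (T − 8.4)
11305 − 93.508 T = 1145.648 T − 9623.4
20928.4 = 1239.156 T
T = 16.89 °C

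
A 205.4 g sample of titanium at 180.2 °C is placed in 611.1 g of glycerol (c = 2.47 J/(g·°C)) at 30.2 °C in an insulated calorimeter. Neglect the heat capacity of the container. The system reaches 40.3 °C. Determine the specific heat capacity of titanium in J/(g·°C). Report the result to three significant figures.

q_gained = (611.1 × 2.47) × (40.3 − 30.2) = 15250 J
q_lost = 205.4 × c × (180.2 − 40.3) = 28735.46 c
Set equal: c = 15250 / 28735.46 = 0.531 J/(g·°C)

c = 0.531 J/(g·°C)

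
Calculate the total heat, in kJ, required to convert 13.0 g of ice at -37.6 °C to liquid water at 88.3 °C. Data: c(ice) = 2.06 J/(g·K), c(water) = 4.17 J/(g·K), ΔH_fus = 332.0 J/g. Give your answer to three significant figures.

q1 (heat ice -37.6→0.0 °C): 13.0 × 2.06 × 37.6 = 1007 J
q2 (melt at 0 °C): 13.0 × 332.0 = 4316 J
q3 (heat water 0.0→88.3 °C): 13.0 × 4.17 × 88.3 = 4787 J
Total: 1007 + 4316 + 4787 = 10110 J = 10.1 kJ

q = 10.1 kJ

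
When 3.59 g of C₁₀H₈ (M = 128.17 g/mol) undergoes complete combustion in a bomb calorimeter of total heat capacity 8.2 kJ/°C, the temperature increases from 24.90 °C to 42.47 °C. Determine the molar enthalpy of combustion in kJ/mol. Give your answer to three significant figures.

ΔH = -5140 kJ/mol

ΔT = 42.47 − 24.90 = 17.57 °C
q_cal = C_cal × ΔT = 8.2 × 17.57 = 144.074 kJ
n = 3.59 / 128.17 = 0.02801 mol
q_rxn = −q_cal = -144.074 kJ
ΔH = -144.074 / 0.02801 = -5144 kJ/mol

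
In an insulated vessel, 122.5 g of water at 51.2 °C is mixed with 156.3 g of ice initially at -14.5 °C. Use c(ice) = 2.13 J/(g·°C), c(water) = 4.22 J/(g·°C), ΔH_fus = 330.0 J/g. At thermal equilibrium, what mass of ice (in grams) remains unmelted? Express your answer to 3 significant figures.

m_ice remaining = 90.7 g

Heat to warm all ice to 0 °C: 156.3×2.13×14.5 = 4827.3 J
Heat released by water cooling to 0 °C: 122.5×4.22×51.2 = 26468 J
26468 J < 4827.3 + 156.3×330.0 = 56406.3 J, so not all ice melts; final T = 0 °C.
Heat left for melting: 26468 − 4827.3 = 21640.7 J
Mass melted = 21640.7 / 330.0 = 65.58 g
Ice remaining = 156.3 − 65.58 = 90.72 g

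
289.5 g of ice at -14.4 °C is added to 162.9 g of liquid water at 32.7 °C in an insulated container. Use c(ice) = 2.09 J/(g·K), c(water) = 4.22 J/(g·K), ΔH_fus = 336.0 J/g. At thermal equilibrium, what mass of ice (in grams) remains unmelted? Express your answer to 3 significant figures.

Heat to warm all ice to 0 °C: 289.5×2.09×14.4 = 8712.8 J
Heat released by water cooling to 0 °C: 162.9×4.22×32.7 = 22479 J
22479 J < 8712.8 + 289.5×336.0 = 105984.8 J, so not all ice melts; final T = 0 °C.
Heat left for melting: 22479 − 8712.8 = 13766.2 J
Mass melted = 13766.2 / 336.0 = 40.97 g
Ice remaining = 289.5 − 40.97 = 248.53 g

m_ice remaining = 249 g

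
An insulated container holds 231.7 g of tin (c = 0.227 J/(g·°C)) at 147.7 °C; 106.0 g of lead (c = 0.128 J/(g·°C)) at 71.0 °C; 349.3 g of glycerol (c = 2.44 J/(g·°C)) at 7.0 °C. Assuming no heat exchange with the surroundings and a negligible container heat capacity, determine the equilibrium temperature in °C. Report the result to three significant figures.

Σ mᵢcᵢ(T − Tᵢ) = 0  ⇒  T = Σ mᵢcᵢTᵢ / Σ mᵢcᵢ
Σ mᵢcᵢ = 231.7×0.227 + 106.0×0.128 + 349.3×2.44 = 918.4559
Σ mᵢcᵢTᵢ = 52.5959×147.7 + 13.568×71.0 + 852.292×7.0 = 14698
T = 14698 / 918.4559 = 16.00 °C

T_f = 16.0 °C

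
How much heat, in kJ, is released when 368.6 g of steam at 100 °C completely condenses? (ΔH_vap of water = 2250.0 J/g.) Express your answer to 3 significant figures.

q = 829 kJ

q = m × ΔH_vap = 368.6 × 2250.0 = 829400 J = 829 kJ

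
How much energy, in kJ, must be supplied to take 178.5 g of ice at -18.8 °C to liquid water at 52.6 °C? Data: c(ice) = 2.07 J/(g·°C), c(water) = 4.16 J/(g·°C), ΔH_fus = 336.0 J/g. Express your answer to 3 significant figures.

q = 106 kJ

q1 (heat ice -18.8→0.0 °C): 178.5 × 2.07 × 18.8 = 6947 J
q2 (melt at 0 °C): 178.5 × 336.0 = 59976 J
q3 (heat water 0.0→52.6 °C): 178.5 × 4.16 × 52.6 = 39059 J
Total: 6947 + 59976 + 39059 = 105982 J = 106 kJ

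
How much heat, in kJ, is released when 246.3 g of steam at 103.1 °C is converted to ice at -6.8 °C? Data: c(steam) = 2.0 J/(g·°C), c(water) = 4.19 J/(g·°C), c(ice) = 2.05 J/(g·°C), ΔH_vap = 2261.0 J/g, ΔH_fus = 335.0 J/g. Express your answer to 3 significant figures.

q = 748 kJ

q1 (cool steam 103.1→100 °C): 246.3 × 2.0 × 3.1 = 1527 J
q2 (condense at 100 °C): 246.3 × 2261.0 = 556884 J
q3 (cool water 100→0 °C): 246.3 × 4.19 × 100.0 = 103200 J
q4 (freeze at 0 °C): 246.3 × 335.0 = 82511 J
q5 (cool ice 0→-6.8 °C): 246.3 × 2.05 × 6.8 = 3433 J
Total: 1527 + 556884 + 103200 + 82511 + 3433 = 747555 J = 748 kJ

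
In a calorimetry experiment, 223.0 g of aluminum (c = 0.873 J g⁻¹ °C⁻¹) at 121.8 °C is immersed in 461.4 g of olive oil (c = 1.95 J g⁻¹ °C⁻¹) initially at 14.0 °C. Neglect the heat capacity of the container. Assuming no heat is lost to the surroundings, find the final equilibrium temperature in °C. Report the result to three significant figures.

Heat lost by aluminum = heat gained by olive oil.
(223.0)(0.873)(121.8 − T) = (461.4)(1.95)(T − 14.0)
194.679 (121.8 − T) = 899.73 (T − 14.0)
23712 − 194.679 T = 899.73 T − 12596
36308 = 1094.409 T
T = 33.18 °C

T_f = 33.2 °C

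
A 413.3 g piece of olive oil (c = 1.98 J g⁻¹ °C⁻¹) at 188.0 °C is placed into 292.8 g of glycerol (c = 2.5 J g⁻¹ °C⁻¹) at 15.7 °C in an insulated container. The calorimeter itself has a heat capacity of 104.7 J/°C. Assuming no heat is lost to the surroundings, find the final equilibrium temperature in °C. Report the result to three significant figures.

Heat lost by olive oil = heat gained by glycerol + calorimeter.
(413.3)(1.98)(188.0 − T) = [(292.8)(2.5) + 104.7](T − 15.7)
818.334 (188.0 − T) = 836.7 (T − 15.7)
153850 − 818.334 T = 836.7 T − 13136
166986 = 1655.034 T
T = 100.9 °C

T_f = 101 °C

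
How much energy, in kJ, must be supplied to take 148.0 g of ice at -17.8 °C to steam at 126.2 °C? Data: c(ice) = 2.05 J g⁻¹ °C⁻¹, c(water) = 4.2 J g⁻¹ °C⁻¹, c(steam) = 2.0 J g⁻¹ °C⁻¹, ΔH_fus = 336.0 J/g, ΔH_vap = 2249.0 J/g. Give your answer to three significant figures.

q1 (heat ice -17.8→0.0 °C): 148.0 × 2.05 × 17.8 = 5401 J
q2 (melt at 0 °C): 148.0 × 336.0 = 49728 J
q3 (heat water 0.0→100.0 °C): 148.0 × 4.2 × 100.0 = 62160 J
q4 (vaporize at 100 °C): 148.0 × 2249.0 = 332852 J
q5 (heat steam 100.0→126.2 °C): 148.0 × 2.0 × 26.2 = 7755 J
Total: 5401 + 49728 + 62160 + 332852 + 7755 = 457896 J = 458 kJ

q = 458 kJ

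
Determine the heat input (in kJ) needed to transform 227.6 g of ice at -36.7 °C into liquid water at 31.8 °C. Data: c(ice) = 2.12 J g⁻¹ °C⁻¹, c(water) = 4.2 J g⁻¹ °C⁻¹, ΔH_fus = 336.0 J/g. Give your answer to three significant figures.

q1 (heat ice -36.7→0.0 °C): 227.6 × 2.12 × 36.7 = 17708 J
q2 (melt at 0 °C): 227.6 × 336.0 = 76474 J
q3 (heat water 0.0→31.8 °C): 227.6 × 4.2 × 31.8 = 30398 J
Total: 17708 + 76474 + 30398 = 124580 J = 125 kJ

q = 125 kJ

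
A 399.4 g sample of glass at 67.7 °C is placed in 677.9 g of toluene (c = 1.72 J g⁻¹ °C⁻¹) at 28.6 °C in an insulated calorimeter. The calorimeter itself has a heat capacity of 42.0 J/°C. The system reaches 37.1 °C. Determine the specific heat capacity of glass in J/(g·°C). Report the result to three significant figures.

c = 0.840 J/(g·°C)

q_gained = (677.9 × 1.72 + 42.0) × (37.1 − 28.6) = 10270 J
q_lost = 399.4 × c × (67.7 − 37.1) = 12221.64 c
Set equal: c = 10270 / 12221.64 = 0.840 J/(g·°C)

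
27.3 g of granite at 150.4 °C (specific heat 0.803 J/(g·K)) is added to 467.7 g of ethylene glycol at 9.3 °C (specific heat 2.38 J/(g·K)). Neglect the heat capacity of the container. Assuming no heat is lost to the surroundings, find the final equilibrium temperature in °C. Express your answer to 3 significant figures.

Heat lost by granite = heat gained by ethylene glycol.
(27.3)(0.803)(150.4 − T) = (467.7)(2.38)(T − 9.3)
21.9219 (150.4 − T) = 1113.126 (T − 9.3)
3297.1 − 21.9219 T = 1113.126 T − 10352
13649.1 = 1135.0479 T
T = 12.03 °C

T_f = 12.0 °C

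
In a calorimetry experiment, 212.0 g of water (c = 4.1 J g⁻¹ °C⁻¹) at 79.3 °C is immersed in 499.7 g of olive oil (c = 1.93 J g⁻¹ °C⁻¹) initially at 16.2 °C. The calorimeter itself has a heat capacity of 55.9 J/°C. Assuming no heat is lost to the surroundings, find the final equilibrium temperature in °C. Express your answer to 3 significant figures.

Heat lost by water = heat gained by olive oil + calorimeter.
(212.0)(4.1)(79.3 − T) = [(499.7)(1.93) + 55.9](T − 16.2)
869.2 (79.3 − T) = 1020.321 (T − 16.2)
68928 − 869.2 T = 1020.321 T − 16529
85457 = 1889.521 T
T = 45.23 °C

T_f = 45.2 °C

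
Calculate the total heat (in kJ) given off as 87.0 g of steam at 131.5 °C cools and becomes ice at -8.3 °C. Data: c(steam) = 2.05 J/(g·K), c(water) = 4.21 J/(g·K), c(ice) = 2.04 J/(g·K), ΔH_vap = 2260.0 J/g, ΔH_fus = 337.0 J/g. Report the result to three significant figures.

q1 (cool steam 131.5→100 °C): 87.0 × 2.05 × 31.5 = 5618 J
q2 (condense at 100 °C): 87.0 × 2260.0 = 196620 J
q3 (cool water 100→0 °C): 87.0 × 4.21 × 100.0 = 36627 J
q4 (freeze at 0 °C): 87.0 × 337.0 = 29319 J
q5 (cool ice 0→-8.3 °C): 87.0 × 2.04 × 8.3 = 1473 J
Total: 5618 + 196620 + 36627 + 29319 + 1473 = 269657 J = 270 kJ

q = 270 kJ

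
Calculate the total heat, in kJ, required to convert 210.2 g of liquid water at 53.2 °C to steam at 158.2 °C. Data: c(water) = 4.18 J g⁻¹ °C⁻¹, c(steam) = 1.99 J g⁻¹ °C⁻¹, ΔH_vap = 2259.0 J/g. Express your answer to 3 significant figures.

q1 (heat water 53.2→100.0 °C): 210.2 × 4.18 × 46.8 = 41120 J
q2 (vaporize at 100 °C): 210.2 × 2259.0 = 474842 J
q3 (heat steam 100.0→158.2 °C): 210.2 × 1.99 × 58.2 = 24345 J
Total: 41120 + 474842 + 24345 = 540307 J = 540 kJ

q = 540 kJ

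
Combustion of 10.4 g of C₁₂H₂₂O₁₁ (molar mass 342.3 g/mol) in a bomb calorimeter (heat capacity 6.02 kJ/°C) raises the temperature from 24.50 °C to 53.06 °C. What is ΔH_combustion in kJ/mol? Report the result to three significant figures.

ΔT = 53.06 − 24.50 = 28.56 °C
q_cal = C_cal × ΔT = 6.02 × 28.56 = 171.9312 kJ
n = 10.4 / 342.3 = 0.03038 mol
q_rxn = −q_cal = -171.9312 kJ
ΔH = -171.9312 / 0.03038 = -5659 kJ/mol

ΔH = -5660 kJ/mol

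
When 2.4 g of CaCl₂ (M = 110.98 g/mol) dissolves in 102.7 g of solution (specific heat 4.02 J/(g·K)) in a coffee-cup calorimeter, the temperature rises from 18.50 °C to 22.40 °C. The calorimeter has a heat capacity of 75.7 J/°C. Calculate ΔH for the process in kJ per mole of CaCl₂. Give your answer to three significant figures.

|ΔT| = |22.40 − 18.50| = 3.90 °C
|q_surr| = (102.7 × 4.02 + 75.7) × 3.90 = 488.554 × 3.90 = 1905 J
n(CaCl₂) = 2.4 / 110.98 = 0.02163 mol
Temperature rose, so q_rxn = −|q_surr| = -1.905 kJ
ΔH = q_rxn / n = -88.07 kJ/mol

ΔH = -88.1 kJ/mol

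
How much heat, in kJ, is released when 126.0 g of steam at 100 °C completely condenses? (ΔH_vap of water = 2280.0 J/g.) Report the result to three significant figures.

q = 287 kJ

q = m × ΔH_vap = 126.0 × 2280.0 = 287300 J = 287 kJ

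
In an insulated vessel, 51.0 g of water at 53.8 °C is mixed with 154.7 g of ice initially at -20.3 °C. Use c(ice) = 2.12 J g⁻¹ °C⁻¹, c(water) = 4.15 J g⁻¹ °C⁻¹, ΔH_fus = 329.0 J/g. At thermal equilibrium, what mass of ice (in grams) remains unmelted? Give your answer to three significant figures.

m_ice remaining = 140 g

Heat to warm all ice to 0 °C: 154.7×2.12×20.3 = 6657.7 J
Heat released by water cooling to 0 °C: 51.0×4.15×53.8 = 11387 J
11387 J < 6657.7 + 154.7×329.0 = 57554.0 J, so not all ice melts; final T = 0 °C.
Heat left for melting: 11387 − 6657.7 = 4729.3 J
Mass melted = 4729.3 / 329.0 = 14.37 g
Ice remaining = 154.7 − 14.37 = 140.33 g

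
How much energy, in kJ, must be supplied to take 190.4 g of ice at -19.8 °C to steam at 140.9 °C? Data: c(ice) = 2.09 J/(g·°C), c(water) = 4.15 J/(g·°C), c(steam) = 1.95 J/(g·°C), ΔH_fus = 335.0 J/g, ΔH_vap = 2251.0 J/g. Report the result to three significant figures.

q = 594 kJ

q1 (heat ice -19.8→0.0 °C): 190.4 × 2.09 × 19.8 = 7879 J
q2 (melt at 0 °C): 190.4 × 335.0 = 63784 J
q3 (heat water 0.0→100.0 °C): 190.4 × 4.15 × 100.0 = 79016 J
q4 (vaporize at 100 °C): 190.4 × 2251.0 = 428590 J
q5 (heat steam 100.0→140.9 °C): 190.4 × 1.95 × 40.9 = 15185 J
Total: 7879 + 63784 + 79016 + 428590 + 15185 = 594454 J = 594 kJ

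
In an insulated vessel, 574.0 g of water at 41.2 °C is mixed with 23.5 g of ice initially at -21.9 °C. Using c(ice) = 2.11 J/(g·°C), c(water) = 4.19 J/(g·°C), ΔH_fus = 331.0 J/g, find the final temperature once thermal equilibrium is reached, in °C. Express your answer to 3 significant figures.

T_f = 36.0 °C

Heat to bring ice to 0 °C and melt it: q₁ = 23.5×2.11×21.9 + 23.5×331.0 = 8864.4 J
Heat the water can supply cooling to 0 °C: 574.0×4.19×41.2 = 99088.5 J > q₁, so all ice melts.
Energy balance: 574.0×4.19×(41.2 − T) = 8864.4 + 23.5×4.19×(T − 0)
2405.06(41.2 − T) = 8864.4 + 98.465 T
99088.5 − 8864.4 = 2503.525 T
T = 90224.1 / 2503.525 = 36.04 °C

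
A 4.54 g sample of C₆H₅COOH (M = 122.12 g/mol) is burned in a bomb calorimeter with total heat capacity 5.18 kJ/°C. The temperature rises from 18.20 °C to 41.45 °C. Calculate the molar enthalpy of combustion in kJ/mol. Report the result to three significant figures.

ΔT = 41.45 − 18.20 = 23.25 °C
q_cal = C_cal × ΔT = 5.18 × 23.25 = 120.435 kJ
n = 4.54 / 122.12 = 0.03718 mol
q_rxn = −q_cal = -120.435 kJ
ΔH = -120.435 / 0.03718 = -3239 kJ/mol

ΔH = -3240 kJ/mol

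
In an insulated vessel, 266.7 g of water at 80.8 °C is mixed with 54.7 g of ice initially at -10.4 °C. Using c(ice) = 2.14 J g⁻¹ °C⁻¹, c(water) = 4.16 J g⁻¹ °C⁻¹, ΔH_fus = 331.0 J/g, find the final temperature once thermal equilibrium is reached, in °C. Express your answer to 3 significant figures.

T_f = 52.6 °C

Heat to bring ice to 0 °C and melt it: q₁ = 54.7×2.14×10.4 + 54.7×331.0 = 19323 J
Heat the water can supply cooling to 0 °C: 266.7×4.16×80.8 = 89645.3 J > q₁, so all ice melts.
Energy balance: 266.7×4.16×(80.8 − T) = 19323 + 54.7×4.16×(T − 0)
1109.472(80.8 − T) = 19323 + 227.552 T
89645.3 − 19323 = 1337.024 T
T = 70322.3 / 1337.024 = 52.60 °C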